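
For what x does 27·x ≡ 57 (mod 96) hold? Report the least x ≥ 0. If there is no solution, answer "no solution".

27

First find gcd(27, 96):
96 = 3×27 + 15
27 = 1×15 + 12
15 = 1×12 + 3
12 = 4×3 + 0
gcd = 3 and 3 | 57, so solutions exist. Divide through by 3: 9x ≡ 19 (mod 32).
Now find 9⁻¹ mod 32:
32 = 3×9 + 5
9 = 1×5 + 4
5 = 1×4 + 1
4 = 4×1 + 0
Back-substitute:
1 = 5 − 4
1 = −9 + 2·5
1 = 2·32 − 7·9
So 9·(-7) ≡ 1 (mod 32), i.e. 9⁻¹ ≡ 25.
Then x ≡ 25·19 ≡ 27 (mod 32); the smallest non-negative solution is x = 27.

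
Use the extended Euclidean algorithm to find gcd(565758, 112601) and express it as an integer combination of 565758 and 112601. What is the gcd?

1

Apply Euclid's algorithm to 565758 and 112601:
565758 = 5·112601 + 2753
112601 = 40·2753 + 2481
2753 = 1·2481 + 272
2481 = 9·272 + 33
272 = 8·33 + 8
33 = 4·8 + 1
8 = 8·1 + 0
gcd(565758, 112601) = 1.
Back-substituting:
1 = 33 − 4·8
1 = −4·272 + 33·33
1 = 33·2481 − 301·272
1 = −301·2753 + 334·2481
1 = 334·112601 − 13661·2753
1 = −13661·565758 + 68639·112601
So 1 = (-13661)·565758 + (68639)·112601.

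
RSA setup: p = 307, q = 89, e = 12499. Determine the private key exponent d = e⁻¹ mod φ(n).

φ(n) = (p−1)(q−1) = 306·88 = 26928.
Need d with 12499·d ≡ 1 (mod 26928). Apply the extended Euclidean algorithm:
26928 = 2×12499 + 1930
12499 = 6×1930 + 919
1930 = 2×919 + 92
919 = 9×92 + 91
92 = 1×91 + 1
91 = 91×1 + 0
Back-substitute:
1 = 92 − 91
1 = −919 + 10·92
1 = 10·1930 − 21·919
1 = −21·12499 + 136·1930
1 = 136·26928 − 293·12499
So 12499·(-293) ≡ 1 (mod 26928), hence d ≡ -293 ≡ 26635 (mod 26928).

26635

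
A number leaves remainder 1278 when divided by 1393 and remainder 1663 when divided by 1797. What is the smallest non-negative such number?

Write x = 1278 + 1393·k. Then 1393·k ≡ 1663 − 1278 ≡ 385 (mod 1797).
Need 1393⁻¹ mod 1797. Extended Euclid on (1797, 1393):
1797 = 1·1393 + 404
1393 = 3·404 + 181
404 = 2·181 + 42
181 = 4·42 + 13
42 = 3·13 + 3
13 = 4·3 + 1
3 = 3·1 + 0
Back-substitute:
1 = 13 − 4·3
1 = −4·42 + 13·13
1 = 13·181 − 56·42
1 = −56·404 + 125·181
1 = 125·1393 − 431·404
1 = −431·1797 + 556·1393
1393⁻¹ ≡ 556 (mod 1797), so k ≡ 556·385 ≡ 217 (mod 1797).
x = 1278 + 1393·217 = 303559.

303559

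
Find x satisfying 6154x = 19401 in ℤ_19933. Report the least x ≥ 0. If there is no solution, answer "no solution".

17102

First find gcd(6154, 19933):
19933 = 3*6154 + 1471
6154 = 4*1471 + 270
1471 = 5*270 + 121
270 = 2*121 + 28
121 = 4*28 + 9
28 = 3*9 + 1
9 = 9*1 + 0
gcd = 1, so a unique solution mod 19933 exists.
Back-substitute for the Bézout coefficients:
1 = 28 − 3·9
1 = −3·121 + 13·28
1 = 13·270 − 29·121
1 = −29·1471 + 158·270
1 = 158·6154 − 661·1471
1 = −661·19933 + 2141·6154
So 6154·(2141) ≡ 1 (mod 19933), giving 6154⁻¹ ≡ 2141.
x ≡ 6154⁻¹·19401 ≡ 2141·19401 ≡ 17102 (mod 19933).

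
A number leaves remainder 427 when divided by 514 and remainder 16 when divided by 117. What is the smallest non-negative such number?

Write x = 427 + 514·k. Then 514·k ≡ 16 − 427 ≡ 57 (mod 117).
Need 514⁻¹ mod 117. Extended Euclid on (117, 46):
117 = 2*46 + 25
46 = 1*25 + 21
25 = 1*21 + 4
21 = 5*4 + 1
4 = 4*1 + 0
Back-substitute:
1 = 21 − 5·4
1 = −5·25 + 6·21
1 = 6·46 − 11·25
1 = −11·117 + 28·46
514⁻¹ ≡ 28 (mod 117), so k ≡ 28·57 ≡ 75 (mod 117).
x = 427 + 514·75 = 38977.

38977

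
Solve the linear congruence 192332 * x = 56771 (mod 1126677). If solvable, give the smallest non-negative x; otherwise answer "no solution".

446806

First find gcd(192332, 1126677):
1126677 = 5*192332 + 165017
192332 = 1*165017 + 27315
165017 = 6*27315 + 1127
27315 = 24*1127 + 267
1127 = 4*267 + 59
267 = 4*59 + 31
59 = 1*31 + 28
31 = 1*28 + 3
28 = 9*3 + 1
3 = 3*1 + 0
gcd = 1, so a unique solution mod 1126677 exists.
Back-substitute for the Bézout coefficients:
1 = 28 − 9·3
1 = −9·31 + 10·28
1 = 10·59 − 19·31
1 = −19·267 + 86·59
1 = 86·1127 − 363·267
1 = −363·27315 + 8798·1127
1 = 8798·165017 − 53151·27315
1 = −53151·192332 + 61949·165017
1 = 61949·1126677 − 362896·192332
So 192332·(-362896) ≡ 1 (mod 1126677), giving 192332⁻¹ ≡ 763781.
x ≡ 192332⁻¹·56771 ≡ 763781·56771 ≡ 446806 (mod 1126677).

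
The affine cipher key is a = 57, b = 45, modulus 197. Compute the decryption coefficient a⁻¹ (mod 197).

gcd(197, 57) by repeated division:
197 = 3*57 + 26
57 = 2*26 + 5
26 = 5*5 + 1
5 = 5*1 + 0
The gcd is 1. Working backward:
1 = 26 − 5·5
1 = −5·57 + 11·26
1 = 11·197 − 38·57
Hence 57⁻¹ ≡ -38 ≡ 159 (mod 197).

159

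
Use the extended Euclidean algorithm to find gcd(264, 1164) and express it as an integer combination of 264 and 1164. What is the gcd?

Repeated division:
1164 = 4*264 + 108
264 = 2*108 + 48
108 = 2*48 + 12
48 = 4*12 + 0
gcd(264, 1164) = 12.
Working backward:
12 = 108 − 2·48
12 = −2·264 + 5·108
12 = 5·1164 − 22·264
So 12 = (5)·1164 + (-22)·264.

12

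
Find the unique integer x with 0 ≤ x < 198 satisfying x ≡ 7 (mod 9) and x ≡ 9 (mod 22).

Write x = 7 + 9·k. Then 9·k ≡ 9 − 7 ≡ 2 (mod 22).
Need 9⁻¹ mod 22. Extended Euclid on (22, 9):
22 = 2*9 + 4
9 = 2*4 + 1
4 = 4*1 + 0
Back-substitute:
1 = 9 − 2·4
1 = −2·22 + 5·9
9⁻¹ ≡ 5 (mod 22), so k ≡ 5·2 ≡ 10 (mod 22).
x = 7 + 9·10 = 97.

97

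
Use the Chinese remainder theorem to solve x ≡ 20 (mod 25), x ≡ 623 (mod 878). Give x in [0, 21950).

21695

Write x = 20 + 25·k. Then 25·k ≡ 623 − 20 ≡ 603 (mod 878).
Need 25⁻¹ mod 878. Extended Euclid on (878, 25):
878 = 35·25 + 3
25 = 8·3 + 1
3 = 3·1 + 0
Back-substitute:
1 = 25 − 8·3
1 = −8·878 + 281·25
25⁻¹ ≡ 281 (mod 878), so k ≡ 281·603 ≡ 867 (mod 878).
x = 20 + 25·867 = 21695.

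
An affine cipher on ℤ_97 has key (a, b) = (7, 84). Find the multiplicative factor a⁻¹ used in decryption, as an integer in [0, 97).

14

Apply the Euclidean algorithm to 97 and 7:
97 = 13*7 + 6
7 = 1*6 + 1
6 = 6*1 + 0
The gcd is 1. Working backward:
1 = 7 − 6
1 = −97 + 14·7
So 7·14 ≡ 1 (mod 97).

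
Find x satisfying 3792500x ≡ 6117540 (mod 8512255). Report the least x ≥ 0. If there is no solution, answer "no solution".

First find gcd(3792500, 8512255):
8512255 = 2*3792500 + 927255
3792500 = 4*927255 + 83480
927255 = 11*83480 + 8975
83480 = 9*8975 + 2705
8975 = 3*2705 + 860
2705 = 3*860 + 125
860 = 6*125 + 110
125 = 1*110 + 15
110 = 7*15 + 5
15 = 3*5 + 0
gcd = 5 and 5 | 6117540, so solutions exist. Divide through by 5: 758500x ≡ 1223508 (mod 1702451).
Now find 758500⁻¹ mod 1702451:
1702451 = 2*758500 + 185451
758500 = 4*185451 + 16696
185451 = 11*16696 + 1795
16696 = 9*1795 + 541
1795 = 3*541 + 172
541 = 3*172 + 25
172 = 6*25 + 22
25 = 1*22 + 3
22 = 7*3 + 1
3 = 3*1 + 0
Back-substitute:
1 = 22 − 7·3
1 = −7·25 + 8·22
1 = 8·172 − 55·25
1 = −55·541 + 173·172
1 = 173·1795 − 574·541
1 = −574·16696 + 5339·1795
1 = 5339·185451 − 59303·16696
1 = −59303·758500 + 242551·185451
1 = 242551·1702451 − 544405·758500
So 758500·(-544405) ≡ 1 (mod 1702451), i.e. 758500⁻¹ ≡ 1158046.
Then x ≡ 1158046·1223508 ≡ 81010 (mod 1702451); the smallest non-negative solution is x = 81010.

81010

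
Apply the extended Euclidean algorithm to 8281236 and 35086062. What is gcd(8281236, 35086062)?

Euclidean algorithm:
35086062 = 4×8281236 + 1961118
8281236 = 4×1961118 + 436764
1961118 = 4×436764 + 214062
436764 = 2×214062 + 8640
214062 = 24×8640 + 6702
8640 = 1×6702 + 1938
6702 = 3×1938 + 888
1938 = 2×888 + 162
888 = 5×162 + 78
162 = 2×78 + 6
78 = 13×6 + 0
gcd(8281236, 35086062) = 6.
Back-substituting:
6 = 162 − 2·78
6 = −2·888 + 11·162
6 = 11·1938 − 24·888
6 = −24·6702 + 83·1938
6 = 83·8640 − 107·6702
6 = −107·214062 + 2651·8640
6 = 2651·436764 − 5409·214062
6 = −5409·1961118 + 24287·436764
6 = 24287·8281236 − 102557·1961118
6 = −102557·35086062 + 434515·8281236
So 6 = (-102557)·35086062 + (434515)·8281236.

6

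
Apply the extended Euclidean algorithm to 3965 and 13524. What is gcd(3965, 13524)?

Repeated division:
13524 = 3×3965 + 1629
3965 = 2×1629 + 707
1629 = 2×707 + 215
707 = 3×215 + 62
215 = 3×62 + 29
62 = 2×29 + 4
29 = 7×4 + 1
4 = 4×1 + 0
gcd(3965, 13524) = 1.
Back-substituting:
1 = 29 − 7·4
1 = −7·62 + 15·29
1 = 15·215 − 52·62
1 = −52·707 + 171·215
1 = 171·1629 − 394·707
1 = −394·3965 + 959·1629
1 = 959·13524 − 3271·3965
So 1 = (959)·13524 + (-3271)·3965.

1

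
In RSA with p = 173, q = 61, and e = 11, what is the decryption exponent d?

4691

φ(n) = (p−1)(q−1) = 172·60 = 10320.
Need d with 11·d ≡ 1 (mod 10320). Apply the extended Euclidean algorithm:
10320 = 938×11 + 2
11 = 5×2 + 1
2 = 2×1 + 0
Back-substitute:
1 = 11 − 5·2
1 = −5·10320 + 4691·11
So 11·4691 ≡ 1 (mod 10320), hence d = 4691.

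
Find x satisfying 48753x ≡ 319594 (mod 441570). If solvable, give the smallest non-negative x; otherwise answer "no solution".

no solution

gcd(48753, 441570):
441570 = 9×48753 + 2793
48753 = 17×2793 + 1272
2793 = 2×1272 + 249
1272 = 5×249 + 27
249 = 9×27 + 6
27 = 4×6 + 3
6 = 2×3 + 0
gcd = 3, but 3 ∤ 319594, so the congruence has no solution.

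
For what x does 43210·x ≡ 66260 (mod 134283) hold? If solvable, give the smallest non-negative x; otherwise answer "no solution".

51962

First find gcd(43210, 134283):
134283 = 3*43210 + 4653
43210 = 9*4653 + 1333
4653 = 3*1333 + 654
1333 = 2*654 + 25
654 = 26*25 + 4
25 = 6*4 + 1
4 = 4*1 + 0
gcd = 1, so a unique solution mod 134283 exists.
Back-substitute for the Bézout coefficients:
1 = 25 − 6·4
1 = −6·654 + 157·25
1 = 157·1333 − 320·654
1 = −320·4653 + 1117·1333
1 = 1117·43210 − 10373·4653
1 = −10373·134283 + 32236·43210
So 43210·(32236) ≡ 1 (mod 134283), giving 43210⁻¹ ≡ 32236.
x ≡ 43210⁻¹·66260 ≡ 32236·66260 ≡ 51962 (mod 134283).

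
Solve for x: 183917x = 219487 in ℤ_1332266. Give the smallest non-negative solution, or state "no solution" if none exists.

First find gcd(183917, 1332266):
1332266 = 7×183917 + 44847
183917 = 4×44847 + 4529
44847 = 9×4529 + 4086
4529 = 1×4086 + 443
4086 = 9×443 + 99
443 = 4×99 + 47
99 = 2×47 + 5
47 = 9×5 + 2
5 = 2×2 + 1
2 = 2×1 + 0
gcd = 1, so a unique solution mod 1332266 exists.
Back-substitute for the Bézout coefficients:
1 = 5 − 2·2
1 = −2·47 + 19·5
1 = 19·99 − 40·47
1 = −40·443 + 179·99
1 = 179·4086 − 1651·443
1 = −1651·4529 + 1830·4086
1 = 1830·44847 − 18121·4529
1 = −18121·183917 + 74314·44847
1 = 74314·1332266 − 538319·183917
So 183917·(-538319) ≡ 1 (mod 1332266), giving 183917⁻¹ ≡ 793947.
x ≡ 183917⁻¹·219487 ≡ 793947·219487 ≡ 652389 (mod 1332266).

652389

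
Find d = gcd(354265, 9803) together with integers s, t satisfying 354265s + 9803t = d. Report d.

1

Apply Euclid's algorithm to 354265 and 9803:
354265 = 36·9803 + 1357
9803 = 7·1357 + 304
1357 = 4·304 + 141
304 = 2·141 + 22
141 = 6·22 + 9
22 = 2·9 + 4
9 = 2·4 + 1
4 = 4·1 + 0
gcd(354265, 9803) = 1.
Back-substituting:
1 = 9 − 2·4
1 = −2·22 + 5·9
1 = 5·141 − 32·22
1 = −32·304 + 69·141
1 = 69·1357 − 308·304
1 = −308·9803 + 2225·1357
1 = 2225·354265 − 80408·9803
So 1 = (2225)·354265 + (-80408)·9803.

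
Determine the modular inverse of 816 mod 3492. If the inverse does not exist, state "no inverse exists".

Compute gcd(816, 3492):
3492 = 4*816 + 228
816 = 3*228 + 132
228 = 1*132 + 96
132 = 1*96 + 36
96 = 2*36 + 24
36 = 1*24 + 12
24 = 2*12 + 0
The gcd is 12, not 1, hence no inverse exists.

no inverse exists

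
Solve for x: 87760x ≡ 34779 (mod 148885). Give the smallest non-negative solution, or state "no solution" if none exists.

gcd(87760, 148885):
148885 = 1×87760 + 61125
87760 = 1×61125 + 26635
61125 = 2×26635 + 7855
26635 = 3×7855 + 3070
7855 = 2×3070 + 1715
3070 = 1×1715 + 1355
1715 = 1×1355 + 360
1355 = 3×360 + 275
360 = 1×275 + 85
275 = 3×85 + 20
85 = 4×20 + 5
20 = 4×5 + 0
gcd = 5, but 5 ∤ 34779, so the congruence has no solution.

no solution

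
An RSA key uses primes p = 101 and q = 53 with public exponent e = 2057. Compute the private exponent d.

4793

φ(n) = (p−1)(q−1) = 100·52 = 5200.
Need d with 2057·d ≡ 1 (mod 5200). Apply the extended Euclidean algorithm:
5200 = 2*2057 + 1086
2057 = 1*1086 + 971
1086 = 1*971 + 115
971 = 8*115 + 51
115 = 2*51 + 13
51 = 3*13 + 12
13 = 1*12 + 1
12 = 12*1 + 0
Back-substitute:
1 = 13 − 12
1 = −51 + 4·13
1 = 4·115 − 9·51
1 = −9·971 + 76·115
1 = 76·1086 − 85·971
1 = −85·2057 + 161·1086
1 = 161·5200 − 407·2057
So 2057·(-407) ≡ 1 (mod 5200), hence d ≡ -407 ≡ 4793 (mod 5200).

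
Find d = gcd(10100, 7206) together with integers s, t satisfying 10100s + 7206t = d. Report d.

Repeated division:
10100 = 1×7206 + 2894
7206 = 2×2894 + 1418
2894 = 2×1418 + 58
1418 = 24×58 + 26
58 = 2×26 + 6
26 = 4×6 + 2
6 = 3×2 + 0
gcd(10100, 7206) = 2.
Working backward:
2 = 26 − 4·6
2 = −4·58 + 9·26
2 = 9·1418 − 220·58
2 = −220·2894 + 449·1418
2 = 449·7206 − 1118·2894
2 = −1118·10100 + 1567·7206
So 2 = (-1118)·10100 + (1567)·7206.

2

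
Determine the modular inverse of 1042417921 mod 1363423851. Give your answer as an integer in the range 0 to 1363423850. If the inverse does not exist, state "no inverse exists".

gcd(1363423851, 1042417921) by repeated division:
1363423851 = 1×1042417921 + 321005930
1042417921 = 3×321005930 + 79400131
321005930 = 4×79400131 + 3405406
79400131 = 23×3405406 + 1075793
3405406 = 3×1075793 + 178027
1075793 = 6×178027 + 7631
178027 = 23×7631 + 2514
7631 = 3×2514 + 89
2514 = 28×89 + 22
89 = 4×22 + 1
22 = 22×1 + 0
Since gcd(1042417921, 1363423851) = 1, back-substitute to write 1 as a combination:
1 = 89 − 4·22
1 = −4·2514 + 113·89
1 = 113·7631 − 343·2514
1 = −343·178027 + 8002·7631
1 = 8002·1075793 − 48355·178027
1 = −48355·3405406 + 153067·1075793
1 = 153067·79400131 − 3568896·3405406
1 = −3568896·321005930 + 14428651·79400131
1 = 14428651·1042417921 − 46854849·321005930
1 = −46854849·1363423851 + 61283500·1042417921
So 1042417921·61283500 ≡ 1 (mod 1363423851).

61283500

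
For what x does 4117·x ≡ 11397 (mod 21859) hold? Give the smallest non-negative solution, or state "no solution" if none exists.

15586

First find gcd(4117, 21859):
21859 = 5·4117 + 1274
4117 = 3·1274 + 295
1274 = 4·295 + 94
295 = 3·94 + 13
94 = 7·13 + 3
13 = 4·3 + 1
3 = 3·1 + 0
gcd = 1, so a unique solution mod 21859 exists.
Back-substitute for the Bézout coefficients:
1 = 13 − 4·3
1 = −4·94 + 29·13
1 = 29·295 − 91·94
1 = −91·1274 + 393·295
1 = 393·4117 − 1270·1274
1 = −1270·21859 + 6743·4117
So 4117·(6743) ≡ 1 (mod 21859), giving 4117⁻¹ ≡ 6743.
x ≡ 4117⁻¹·11397 ≡ 6743·11397 ≡ 15586 (mod 21859).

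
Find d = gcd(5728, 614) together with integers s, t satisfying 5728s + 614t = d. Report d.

2

Euclidean algorithm:
5728 = 9·614 + 202
614 = 3·202 + 8
202 = 25·8 + 2
8 = 4·2 + 0
gcd(5728, 614) = 2.
Express as a combination:
2 = 202 − 25·8
2 = −25·614 + 76·202
2 = 76·5728 − 709·614
So 2 = (76)·5728 + (-709)·614.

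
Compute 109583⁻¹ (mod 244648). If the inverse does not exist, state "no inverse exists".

232887

Extended Euclidean algorithm:
244648 = 2×109583 + 25482
109583 = 4×25482 + 7655
25482 = 3×7655 + 2517
7655 = 3×2517 + 104
2517 = 24×104 + 21
104 = 4×21 + 20
21 = 1×20 + 1
20 = 20×1 + 0
The gcd is 1. Working backward:
1 = 21 − 20
1 = −104 + 5·21
1 = 5·2517 − 121·104
1 = −121·7655 + 368·2517
1 = 368·25482 − 1225·7655
1 = −1225·109583 + 5268·25482
1 = 5268·244648 − 11761·109583
So 109583·(-11761) ≡ 1 (mod 244648), and -11761 ≡ 232887 (mod 244648).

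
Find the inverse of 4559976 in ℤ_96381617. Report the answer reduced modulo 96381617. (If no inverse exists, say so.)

74154018

Run Euclid on (96381617, 4559976):
96381617 = 21×4559976 + 622121
4559976 = 7×622121 + 205129
622121 = 3×205129 + 6734
205129 = 30×6734 + 3109
6734 = 2×3109 + 516
3109 = 6×516 + 13
516 = 39×13 + 9
13 = 1×9 + 4
9 = 2×4 + 1
4 = 4×1 + 0
Since gcd(4559976, 96381617) = 1, back-substitute to write 1 as a combination:
1 = 9 − 2·4
1 = −2·13 + 3·9
1 = 3·516 − 119·13
1 = −119·3109 + 717·516
1 = 717·6734 − 1553·3109
1 = −1553·205129 + 47307·6734
1 = 47307·622121 − 143474·205129
1 = −143474·4559976 + 1051625·622121
1 = 1051625·96381617 − 22227599·4559976
Thus 4559976·(-22227599) ≡ 1 (mod 96381617); reducing, -22227599 mod 96381617 = 74154018.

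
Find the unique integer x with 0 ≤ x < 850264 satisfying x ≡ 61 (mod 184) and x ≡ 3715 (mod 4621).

49925

Write x = 61 + 184·k. Then 184·k ≡ 3715 − 61 ≡ 3654 (mod 4621).
Need 184⁻¹ mod 4621. Extended Euclid on (4621, 184):
4621 = 25×184 + 21
184 = 8×21 + 16
21 = 1×16 + 5
16 = 3×5 + 1
5 = 5×1 + 0
Back-substitute:
1 = 16 − 3·5
1 = −3·21 + 4·16
1 = 4·184 − 35·21
1 = −35·4621 + 879·184
184⁻¹ ≡ 879 (mod 4621), so k ≡ 879·3654 ≡ 271 (mod 4621).
x = 61 + 184·271 = 49925.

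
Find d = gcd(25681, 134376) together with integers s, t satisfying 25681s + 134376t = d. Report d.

1

Apply Euclid's algorithm to 134376 and 25681:
134376 = 5·25681 + 5971
25681 = 4·5971 + 1797
5971 = 3·1797 + 580
1797 = 3·580 + 57
580 = 10·57 + 10
57 = 5·10 + 7
10 = 1·7 + 3
7 = 2·3 + 1
3 = 3·1 + 0
gcd(25681, 134376) = 1.
Working backward:
1 = 7 − 2·3
1 = −2·10 + 3·7
1 = 3·57 − 17·10
1 = −17·580 + 173·57
1 = 173·1797 − 536·580
1 = −536·5971 + 1781·1797
1 = 1781·25681 − 7660·5971
1 = −7660·134376 + 40081·25681
So 1 = (-7660)·134376 + (40081)·25681.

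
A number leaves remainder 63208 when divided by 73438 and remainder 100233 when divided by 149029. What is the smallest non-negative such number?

Write x = 63208 + 73438·k. Then 73438·k ≡ 100233 − 63208 ≡ 37025 (mod 149029).
Need 73438⁻¹ mod 149029. Extended Euclid on (149029, 73438):
149029 = 2*73438 + 2153
73438 = 34*2153 + 236
2153 = 9*236 + 29
236 = 8*29 + 4
29 = 7*4 + 1
4 = 4*1 + 0
Back-substitute:
1 = 29 − 7·4
1 = −7·236 + 57·29
1 = 57·2153 − 520·236
1 = −520·73438 + 17737·2153
1 = 17737·149029 − 35994·73438
73438⁻¹ ≡ 113035 (mod 149029), so k ≡ 113035·37025 ≡ 88497 (mod 149029).
x = 63208 + 73438·88497 = 6499105894.

6499105894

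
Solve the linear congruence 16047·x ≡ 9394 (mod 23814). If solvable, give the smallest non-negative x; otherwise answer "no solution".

gcd(16047, 23814):
23814 = 1×16047 + 7767
16047 = 2×7767 + 513
7767 = 15×513 + 72
513 = 7×72 + 9
72 = 8×9 + 0
gcd = 9, but 9 ∤ 9394, so the congruence has no solution.

no solution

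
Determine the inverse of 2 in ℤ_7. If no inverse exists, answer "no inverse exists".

4

Apply the Euclidean algorithm to 7 and 2:
7 = 3×2 + 1
2 = 2×1 + 0
The gcd is 1. Working backward:
1 = 7 − 3·2
So 2·(-3) ≡ 1 (mod 7), and -3 ≡ 4 (mod 7).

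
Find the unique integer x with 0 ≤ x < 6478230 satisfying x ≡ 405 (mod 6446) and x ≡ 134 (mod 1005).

5150759

Write x = 405 + 6446·k. Then 6446·k ≡ 134 − 405 ≡ 734 (mod 1005).
Need 6446⁻¹ mod 1005. Extended Euclid on (1005, 416):
1005 = 2·416 + 173
416 = 2·173 + 70
173 = 2·70 + 33
70 = 2·33 + 4
33 = 8·4 + 1
4 = 4·1 + 0
Back-substitute:
1 = 33 − 8·4
1 = −8·70 + 17·33
1 = 17·173 − 42·70
1 = −42·416 + 101·173
1 = 101·1005 − 244·416
6446⁻¹ ≡ 761 (mod 1005), so k ≡ 761·734 ≡ 799 (mod 1005).
x = 405 + 6446·799 = 5150759.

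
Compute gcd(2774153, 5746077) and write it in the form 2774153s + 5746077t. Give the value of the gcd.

1

Euclidean algorithm:
5746077 = 2·2774153 + 197771
2774153 = 14·197771 + 5359
197771 = 36·5359 + 4847
5359 = 1·4847 + 512
4847 = 9·512 + 239
512 = 2·239 + 34
239 = 7·34 + 1
34 = 34·1 + 0
gcd(2774153, 5746077) = 1.
Express as a combination:
1 = 239 − 7·34
1 = −7·512 + 15·239
1 = 15·4847 − 142·512
1 = −142·5359 + 157·4847
1 = 157·197771 − 5794·5359
1 = −5794·2774153 + 81273·197771
1 = 81273·5746077 − 168340·2774153
So 1 = (81273)·5746077 + (-168340)·2774153.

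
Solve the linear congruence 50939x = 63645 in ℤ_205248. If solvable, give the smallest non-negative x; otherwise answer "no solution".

18951

First find gcd(50939, 205248):
205248 = 4*50939 + 1492
50939 = 34*1492 + 211
1492 = 7*211 + 15
211 = 14*15 + 1
15 = 15*1 + 0
gcd = 1, so a unique solution mod 205248 exists.
Back-substitute for the Bézout coefficients:
1 = 211 − 14·15
1 = −14·1492 + 99·211
1 = 99·50939 − 3380·1492
1 = −3380·205248 + 13619·50939
So 50939·(13619) ≡ 1 (mod 205248), giving 50939⁻¹ ≡ 13619.
x ≡ 50939⁻¹·63645 ≡ 13619·63645 ≡ 18951 (mod 205248).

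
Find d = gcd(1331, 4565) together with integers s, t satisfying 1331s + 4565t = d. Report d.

11

Repeated division:
4565 = 3×1331 + 572
1331 = 2×572 + 187
572 = 3×187 + 11
187 = 17×11 + 0
gcd(1331, 4565) = 11.
Back-substituting:
11 = 572 − 3·187
11 = −3·1331 + 7·572
11 = 7·4565 − 24·1331
So 11 = (7)·4565 + (-24)·1331.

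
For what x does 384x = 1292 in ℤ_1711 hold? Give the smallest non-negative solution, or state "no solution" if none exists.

First find gcd(384, 1711):
1711 = 4×384 + 175
384 = 2×175 + 34
175 = 5×34 + 5
34 = 6×5 + 4
5 = 1×4 + 1
4 = 4×1 + 0
gcd = 1, so a unique solution mod 1711 exists.
Back-substitute for the Bézout coefficients:
1 = 5 − 4
1 = −34 + 7·5
1 = 7·175 − 36·34
1 = −36·384 + 79·175
1 = 79·1711 − 352·384
So 384·(-352) ≡ 1 (mod 1711), giving 384⁻¹ ≡ 1359.
x ≡ 384⁻¹·1292 ≡ 1359·1292 ≡ 342 (mod 1711).

342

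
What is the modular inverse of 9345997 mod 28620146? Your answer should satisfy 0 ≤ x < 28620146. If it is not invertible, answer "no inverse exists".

Extended Euclidean algorithm:
28620146 = 3·9345997 + 582155
9345997 = 16·582155 + 31517
582155 = 18·31517 + 14849
31517 = 2·14849 + 1819
14849 = 8·1819 + 297
1819 = 6·297 + 37
297 = 8·37 + 1
37 = 37·1 + 0
The gcd is 1. Working backward:
1 = 297 − 8·37
1 = −8·1819 + 49·297
1 = 49·14849 − 400·1819
1 = −400·31517 + 849·14849
1 = 849·582155 − 15682·31517
1 = −15682·9345997 + 251761·582155
1 = 251761·28620146 − 770965·9345997
So 9345997·(-770965) ≡ 1 (mod 28620146), and -770965 ≡ 27849181 (mod 28620146).

27849181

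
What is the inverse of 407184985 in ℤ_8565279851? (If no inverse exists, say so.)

Run Euclid on (8565279851, 407184985):
8565279851 = 21·407184985 + 14395166
407184985 = 28·14395166 + 4120337
14395166 = 3·4120337 + 2034155
4120337 = 2·2034155 + 52027
2034155 = 39·52027 + 5102
52027 = 10·5102 + 1007
5102 = 5·1007 + 67
1007 = 15·67 + 2
67 = 33·2 + 1
2 = 2·1 + 0
Since gcd(407184985, 8565279851) = 1, back-substitute to write 1 as a combination:
1 = 67 − 33·2
1 = −33·1007 + 496·67
1 = 496·5102 − 2513·1007
1 = −2513·52027 + 25626·5102
1 = 25626·2034155 − 1001927·52027
1 = −1001927·4120337 + 2029480·2034155
1 = 2029480·14395166 − 7090367·4120337
1 = −7090367·407184985 + 200559756·14395166
1 = 200559756·8565279851 − 4218845243·407184985
Hence 407184985⁻¹ ≡ -4218845243 ≡ 4346434608 (mod 8565279851).

4346434608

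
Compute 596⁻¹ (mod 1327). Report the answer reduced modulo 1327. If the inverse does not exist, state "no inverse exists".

Apply the Euclidean algorithm to 1327 and 596:
1327 = 2×596 + 135
596 = 4×135 + 56
135 = 2×56 + 23
56 = 2×23 + 10
23 = 2×10 + 3
10 = 3×3 + 1
3 = 3×1 + 0
Since gcd(596, 1327) = 1, back-substitute to write 1 as a combination:
1 = 10 − 3·3
1 = −3·23 + 7·10
1 = 7·56 − 17·23
1 = −17·135 + 41·56
1 = 41·596 − 181·135
1 = −181·1327 + 403·596
So 596·403 ≡ 1 (mod 1327).

403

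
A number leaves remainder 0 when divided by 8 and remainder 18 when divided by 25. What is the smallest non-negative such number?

168

Write x = 0 + 8·k. Then 8·k ≡ 18 − 0 ≡ 18 (mod 25).
Need 8⁻¹ mod 25. Extended Euclid on (25, 8):
25 = 3·8 + 1
8 = 8·1 + 0
Back-substitute:
1 = 25 − 3·8
8⁻¹ ≡ 22 (mod 25), so k ≡ 22·18 ≡ 21 (mod 25).
x = 0 + 8·21 = 168.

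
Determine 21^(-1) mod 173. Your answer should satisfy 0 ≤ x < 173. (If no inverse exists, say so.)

Extended Euclidean algorithm:
173 = 8·21 + 5
21 = 4·5 + 1
5 = 5·1 + 0
The gcd is 1. Working backward:
1 = 21 − 4·5
1 = −4·173 + 33·21
So 21·33 ≡ 1 (mod 173).

33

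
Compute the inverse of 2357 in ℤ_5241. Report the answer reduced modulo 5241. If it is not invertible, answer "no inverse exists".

gcd(5241, 2357) by repeated division:
5241 = 2·2357 + 527
2357 = 4·527 + 249
527 = 2·249 + 29
249 = 8·29 + 17
29 = 1·17 + 12
17 = 1·12 + 5
12 = 2·5 + 2
5 = 2·2 + 1
2 = 2·1 + 0
Since gcd(2357, 5241) = 1, back-substitute to write 1 as a combination:
1 = 5 − 2·2
1 = −2·12 + 5·5
1 = 5·17 − 7·12
1 = −7·29 + 12·17
1 = 12·249 − 103·29
1 = −103·527 + 218·249
1 = 218·2357 − 975·527
1 = −975·5241 + 2168·2357
So 2357·2168 ≡ 1 (mod 5241).

2168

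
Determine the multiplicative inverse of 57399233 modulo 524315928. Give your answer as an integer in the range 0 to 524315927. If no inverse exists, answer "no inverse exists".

Extended Euclidean algorithm:
524315928 = 9*57399233 + 7722831
57399233 = 7*7722831 + 3339416
7722831 = 2*3339416 + 1043999
3339416 = 3*1043999 + 207419
1043999 = 5*207419 + 6904
207419 = 30*6904 + 299
6904 = 23*299 + 27
299 = 11*27 + 2
27 = 13*2 + 1
2 = 2*1 + 0
The gcd is 1. Working backward:
1 = 27 − 13·2
1 = −13·299 + 144·27
1 = 144·6904 − 3325·299
1 = −3325·207419 + 99894·6904
1 = 99894·1043999 − 502795·207419
1 = −502795·3339416 + 1608279·1043999
1 = 1608279·7722831 − 3719353·3339416
1 = −3719353·57399233 + 27643750·7722831
1 = 27643750·524315928 − 252513103·57399233
So 57399233·(-252513103) ≡ 1 (mod 524315928), and -252513103 ≡ 271802825 (mod 524315928).

271802825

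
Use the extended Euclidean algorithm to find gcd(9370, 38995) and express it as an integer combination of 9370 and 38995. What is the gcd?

Apply Euclid's algorithm to 38995 and 9370:
38995 = 4·9370 + 1515
9370 = 6·1515 + 280
1515 = 5·280 + 115
280 = 2·115 + 50
115 = 2·50 + 15
50 = 3·15 + 5
15 = 3·5 + 0
gcd(9370, 38995) = 5.
Working backward:
5 = 50 − 3·15
5 = −3·115 + 7·50
5 = 7·280 − 17·115
5 = −17·1515 + 92·280
5 = 92·9370 − 569·1515
5 = −569·38995 + 2368·9370
So 5 = (-569)·38995 + (2368)·9370.

5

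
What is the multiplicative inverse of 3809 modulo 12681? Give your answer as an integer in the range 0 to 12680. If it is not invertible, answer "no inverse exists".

gcd(12681, 3809) by repeated division:
12681 = 3·3809 + 1254
3809 = 3·1254 + 47
1254 = 26·47 + 32
47 = 1·32 + 15
32 = 2·15 + 2
15 = 7·2 + 1
2 = 2·1 + 0
Since gcd(3809, 12681) = 1, back-substitute to write 1 as a combination:
1 = 15 − 7·2
1 = −7·32 + 15·15
1 = 15·47 − 22·32
1 = −22·1254 + 587·47
1 = 587·3809 − 1783·1254
1 = −1783·12681 + 5936·3809
So 3809·5936 ≡ 1 (mod 12681).

5936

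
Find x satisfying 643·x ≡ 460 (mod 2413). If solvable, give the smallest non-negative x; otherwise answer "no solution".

1772

First find gcd(643, 2413):
2413 = 3·643 + 484
643 = 1·484 + 159
484 = 3·159 + 7
159 = 22·7 + 5
7 = 1·5 + 2
5 = 2·2 + 1
2 = 2·1 + 0
gcd = 1, so a unique solution mod 2413 exists.
Back-substitute for the Bézout coefficients:
1 = 5 − 2·2
1 = −2·7 + 3·5
1 = 3·159 − 68·7
1 = −68·484 + 207·159
1 = 207·643 − 275·484
1 = −275·2413 + 1032·643
So 643·(1032) ≡ 1 (mod 2413), giving 643⁻¹ ≡ 1032.
x ≡ 643⁻¹·460 ≡ 1032·460 ≡ 1772 (mod 2413).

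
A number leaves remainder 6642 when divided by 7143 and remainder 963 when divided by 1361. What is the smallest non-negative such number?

Write x = 6642 + 7143·k. Then 7143·k ≡ 963 − 6642 ≡ 1126 (mod 1361).
Need 7143⁻¹ mod 1361. Extended Euclid on (1361, 338):
1361 = 4*338 + 9
338 = 37*9 + 5
9 = 1*5 + 4
5 = 1*4 + 1
4 = 4*1 + 0
Back-substitute:
1 = 5 − 4
1 = −9 + 2·5
1 = 2·338 − 75·9
1 = −75·1361 + 302·338
7143⁻¹ ≡ 302 (mod 1361), so k ≡ 302·1126 ≡ 1163 (mod 1361).
x = 6642 + 7143·1163 = 8313951.

8313951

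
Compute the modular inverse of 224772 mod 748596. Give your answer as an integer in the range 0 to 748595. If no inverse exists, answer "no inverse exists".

no inverse exists

Euclidean algorithm on 748596, 224772:
748596 = 3·224772 + 74280
224772 = 3·74280 + 1932
74280 = 38·1932 + 864
1932 = 2·864 + 204
864 = 4·204 + 48
204 = 4·48 + 12
48 = 4·12 + 0
gcd(224772, 748596) = 12 ≠ 1, so 224772 has no multiplicative inverse modulo 748596.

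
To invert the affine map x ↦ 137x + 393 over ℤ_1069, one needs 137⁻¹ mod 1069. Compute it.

Apply the Euclidean algorithm to 1069 and 137:
1069 = 7·137 + 110
137 = 1·110 + 27
110 = 4·27 + 2
27 = 13·2 + 1
2 = 2·1 + 0
The gcd is 1. Working backward:
1 = 27 − 13·2
1 = −13·110 + 53·27
1 = 53·137 − 66·110
1 = −66·1069 + 515·137
So 137·515 ≡ 1 (mod 1069).

515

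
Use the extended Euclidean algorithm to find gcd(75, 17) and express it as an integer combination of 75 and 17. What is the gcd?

Euclidean algorithm:
75 = 4×17 + 7
17 = 2×7 + 3
7 = 2×3 + 1
3 = 3×1 + 0
gcd(75, 17) = 1.
Express as a combination:
1 = 7 − 2·3
1 = −2·17 + 5·7
1 = 5·75 − 22·17
So 1 = (5)·75 + (-22)·17.

1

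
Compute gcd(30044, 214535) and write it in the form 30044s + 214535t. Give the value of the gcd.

1

Repeated division:
214535 = 7*30044 + 4227
30044 = 7*4227 + 455
4227 = 9*455 + 132
455 = 3*132 + 59
132 = 2*59 + 14
59 = 4*14 + 3
14 = 4*3 + 2
3 = 1*2 + 1
2 = 2*1 + 0
gcd(30044, 214535) = 1.
Back-substituting:
1 = 3 − 2
1 = −14 + 5·3
1 = 5·59 − 21·14
1 = −21·132 + 47·59
1 = 47·455 − 162·132
1 = −162·4227 + 1505·455
1 = 1505·30044 − 10697·4227
1 = −10697·214535 + 76384·30044
So 1 = (-10697)·214535 + (76384)·30044.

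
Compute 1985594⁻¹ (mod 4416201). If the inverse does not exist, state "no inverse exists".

3893348

Run Euclid on (4416201, 1985594):
4416201 = 2×1985594 + 445013
1985594 = 4×445013 + 205542
445013 = 2×205542 + 33929
205542 = 6×33929 + 1968
33929 = 17×1968 + 473
1968 = 4×473 + 76
473 = 6×76 + 17
76 = 4×17 + 8
17 = 2×8 + 1
8 = 8×1 + 0
gcd = 1, so the inverse exists. Back-substitute:
1 = 17 − 2·8
1 = −2·76 + 9·17
1 = 9·473 − 56·76
1 = −56·1968 + 233·473
1 = 233·33929 − 4017·1968
1 = −4017·205542 + 24335·33929
1 = 24335·445013 − 52687·205542
1 = −52687·1985594 + 235083·445013
1 = 235083·4416201 − 522853·1985594
Thus 1985594·(-522853) ≡ 1 (mod 4416201); reducing, -522853 mod 4416201 = 3893348.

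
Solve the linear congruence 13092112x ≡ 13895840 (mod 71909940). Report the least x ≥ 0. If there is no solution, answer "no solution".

First find gcd(13092112, 71909940):
71909940 = 5×13092112 + 6449380
13092112 = 2×6449380 + 193352
6449380 = 33×193352 + 68764
193352 = 2×68764 + 55824
68764 = 1×55824 + 12940
55824 = 4×12940 + 4064
12940 = 3×4064 + 748
4064 = 5×748 + 324
748 = 2×324 + 100
324 = 3×100 + 24
100 = 4×24 + 4
24 = 6×4 + 0
gcd = 4 and 4 | 13895840, so solutions exist. Divide through by 4: 3273028x ≡ 3473960 (mod 17977485).
Now find 3273028⁻¹ mod 17977485:
17977485 = 5*3273028 + 1612345
3273028 = 2*1612345 + 48338
1612345 = 33*48338 + 17191
48338 = 2*17191 + 13956
17191 = 1*13956 + 3235
13956 = 4*3235 + 1016
3235 = 3*1016 + 187
1016 = 5*187 + 81
187 = 2*81 + 25
81 = 3*25 + 6
25 = 4*6 + 1
6 = 6*1 + 0
Back-substitute:
1 = 25 − 4·6
1 = −4·81 + 13·25
1 = 13·187 − 30·81
1 = −30·1016 + 163·187
1 = 163·3235 − 519·1016
1 = −519·13956 + 2239·3235
1 = 2239·17191 − 2758·13956
1 = −2758·48338 + 7755·17191
1 = 7755·1612345 − 258673·48338
1 = −258673·3273028 + 525101·1612345
1 = 525101·17977485 − 2884178·3273028
So 3273028·(-2884178) ≡ 1 (mod 17977485), i.e. 3273028⁻¹ ≡ 15093307.
Then x ≡ 15093307·3473960 ≡ 16530050 (mod 17977485); the smallest non-negative solution is x = 16530050.

16530050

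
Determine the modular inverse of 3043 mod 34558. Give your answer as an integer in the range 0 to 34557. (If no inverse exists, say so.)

2771

Extended Euclidean algorithm:
34558 = 11·3043 + 1085
3043 = 2·1085 + 873
1085 = 1·873 + 212
873 = 4·212 + 25
212 = 8·25 + 12
25 = 2·12 + 1
12 = 12·1 + 0
gcd = 1, so the inverse exists. Back-substitute:
1 = 25 − 2·12
1 = −2·212 + 17·25
1 = 17·873 − 70·212
1 = −70·1085 + 87·873
1 = 87·3043 − 244·1085
1 = −244·34558 + 2771·3043
So 3043·2771 ≡ 1 (mod 34558).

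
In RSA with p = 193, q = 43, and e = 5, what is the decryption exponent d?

1613

φ(n) = (p−1)(q−1) = 192·42 = 8064.
Need d with 5·d ≡ 1 (mod 8064). Apply the extended Euclidean algorithm:
8064 = 1612·5 + 4
5 = 1·4 + 1
4 = 4·1 + 0
Back-substitute:
1 = 5 − 4
1 = −8064 + 1613·5
So 5·1613 ≡ 1 (mod 8064), hence d = 1613.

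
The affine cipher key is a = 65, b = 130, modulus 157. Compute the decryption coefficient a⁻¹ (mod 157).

Apply the Euclidean algorithm to 157 and 65:
157 = 2×65 + 27
65 = 2×27 + 11
27 = 2×11 + 5
11 = 2×5 + 1
5 = 5×1 + 0
The gcd is 1. Working backward:
1 = 11 − 2·5
1 = −2·27 + 5·11
1 = 5·65 − 12·27
1 = −12·157 + 29·65
So 65·29 ≡ 1 (mod 157).

29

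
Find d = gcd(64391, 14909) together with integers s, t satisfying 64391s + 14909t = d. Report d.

1

Repeated division:
64391 = 4·14909 + 4755
14909 = 3·4755 + 644
4755 = 7·644 + 247
644 = 2·247 + 150
247 = 1·150 + 97
150 = 1·97 + 53
97 = 1·53 + 44
53 = 1·44 + 9
44 = 4·9 + 8
9 = 1·8 + 1
8 = 8·1 + 0
gcd(64391, 14909) = 1.
Back-substituting:
1 = 9 − 8
1 = −44 + 5·9
1 = 5·53 − 6·44
1 = −6·97 + 11·53
1 = 11·150 − 17·97
1 = −17·247 + 28·150
1 = 28·644 − 73·247
1 = −73·4755 + 539·644
1 = 539·14909 − 1690·4755
1 = −1690·64391 + 7299·14909
So 1 = (-1690)·64391 + (7299)·14909.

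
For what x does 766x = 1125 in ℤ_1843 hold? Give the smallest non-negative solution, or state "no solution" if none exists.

615

First find gcd(766, 1843):
1843 = 2·766 + 311
766 = 2·311 + 144
311 = 2·144 + 23
144 = 6·23 + 6
23 = 3·6 + 5
6 = 1·5 + 1
5 = 5·1 + 0
gcd = 1, so a unique solution mod 1843 exists.
Back-substitute for the Bézout coefficients:
1 = 6 − 5
1 = −23 + 4·6
1 = 4·144 − 25·23
1 = −25·311 + 54·144
1 = 54·766 − 133·311
1 = −133·1843 + 320·766
So 766·(320) ≡ 1 (mod 1843), giving 766⁻¹ ≡ 320.
x ≡ 766⁻¹·1125 ≡ 320·1125 ≡ 615 (mod 1843).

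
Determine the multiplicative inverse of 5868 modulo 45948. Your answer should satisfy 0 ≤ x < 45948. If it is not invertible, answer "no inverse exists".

Euclidean algorithm on 45948, 5868:
45948 = 7·5868 + 4872
5868 = 1·4872 + 996
4872 = 4·996 + 888
996 = 1·888 + 108
888 = 8·108 + 24
108 = 4·24 + 12
24 = 2·12 + 0
The gcd is 12, not 1, hence no inverse exists.

no inverse exists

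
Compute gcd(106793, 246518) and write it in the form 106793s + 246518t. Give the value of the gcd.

1

Apply Euclid's algorithm to 246518 and 106793:
246518 = 2·106793 + 32932
106793 = 3·32932 + 7997
32932 = 4·7997 + 944
7997 = 8·944 + 445
944 = 2·445 + 54
445 = 8·54 + 13
54 = 4·13 + 2
13 = 6·2 + 1
2 = 2·1 + 0
gcd(106793, 246518) = 1.
Back-substituting:
1 = 13 − 6·2
1 = −6·54 + 25·13
1 = 25·445 − 206·54
1 = −206·944 + 437·445
1 = 437·7997 − 3702·944
1 = −3702·32932 + 15245·7997
1 = 15245·106793 − 49437·32932
1 = −49437·246518 + 114119·106793
So 1 = (-49437)·246518 + (114119)·106793.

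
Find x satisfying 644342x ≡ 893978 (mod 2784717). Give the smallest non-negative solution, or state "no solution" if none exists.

First find gcd(644342, 2784717):
2784717 = 4·644342 + 207349
644342 = 3·207349 + 22295
207349 = 9·22295 + 6694
22295 = 3·6694 + 2213
6694 = 3·2213 + 55
2213 = 40·55 + 13
55 = 4·13 + 3
13 = 4·3 + 1
3 = 3·1 + 0
gcd = 1, so a unique solution mod 2784717 exists.
Back-substitute for the Bézout coefficients:
1 = 13 − 4·3
1 = −4·55 + 17·13
1 = 17·2213 − 684·55
1 = −684·6694 + 2069·2213
1 = 2069·22295 − 6891·6694
1 = −6891·207349 + 64088·22295
1 = 64088·644342 − 199155·207349
1 = −199155·2784717 + 860708·644342
So 644342·(860708) ≡ 1 (mod 2784717), giving 644342⁻¹ ≡ 860708.
x ≡ 644342⁻¹·893978 ≡ 860708·893978 ≡ 508003 (mod 2784717).

508003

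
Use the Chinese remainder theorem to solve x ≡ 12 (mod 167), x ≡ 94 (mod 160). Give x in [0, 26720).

Write x = 12 + 167·k. Then 167·k ≡ 94 − 12 ≡ 82 (mod 160).
Need 167⁻¹ mod 160. Extended Euclid on (160, 7):
160 = 22·7 + 6
7 = 1·6 + 1
6 = 6·1 + 0
Back-substitute:
1 = 7 − 6
1 = −160 + 23·7
167⁻¹ ≡ 23 (mod 160), so k ≡ 23·82 ≡ 126 (mod 160).
x = 12 + 167·126 = 21054.

21054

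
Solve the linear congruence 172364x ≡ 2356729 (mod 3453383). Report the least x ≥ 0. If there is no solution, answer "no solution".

First find gcd(172364, 3453383):
3453383 = 20*172364 + 6103
172364 = 28*6103 + 1480
6103 = 4*1480 + 183
1480 = 8*183 + 16
183 = 11*16 + 7
16 = 2*7 + 2
7 = 3*2 + 1
2 = 2*1 + 0
gcd = 1, so a unique solution mod 3453383 exists.
Back-substitute for the Bézout coefficients:
1 = 7 − 3·2
1 = −3·16 + 7·7
1 = 7·183 − 80·16
1 = −80·1480 + 647·183
1 = 647·6103 − 2668·1480
1 = −2668·172364 + 75351·6103
1 = 75351·3453383 − 1509688·172364
So 172364·(-1509688) ≡ 1 (mod 3453383), giving 172364⁻¹ ≡ 1943695.
x ≡ 172364⁻¹·2356729 ≡ 1943695·2356729 ≡ 1773007 (mod 3453383).

1773007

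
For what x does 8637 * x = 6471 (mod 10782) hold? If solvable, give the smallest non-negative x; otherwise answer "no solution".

First find gcd(8637, 10782):
10782 = 1·8637 + 2145
8637 = 4·2145 + 57
2145 = 37·57 + 36
57 = 1·36 + 21
36 = 1·21 + 15
21 = 1·15 + 6
15 = 2·6 + 3
6 = 2·3 + 0
gcd = 3 and 3 | 6471, so solutions exist. Divide through by 3: 2879x ≡ 2157 (mod 3594).
Now find 2879⁻¹ mod 3594:
3594 = 1·2879 + 715
2879 = 4·715 + 19
715 = 37·19 + 12
19 = 1·12 + 7
12 = 1·7 + 5
7 = 1·5 + 2
5 = 2·2 + 1
2 = 2·1 + 0
Back-substitute:
1 = 5 − 2·2
1 = −2·7 + 3·5
1 = 3·12 − 5·7
1 = −5·19 + 8·12
1 = 8·715 − 301·19
1 = −301·2879 + 1212·715
1 = 1212·3594 − 1513·2879
So 2879·(-1513) ≡ 1 (mod 3594), i.e. 2879⁻¹ ≡ 2081.
Then x ≡ 2081·2157 ≡ 3405 (mod 3594); the smallest non-negative solution is x = 3405.

3405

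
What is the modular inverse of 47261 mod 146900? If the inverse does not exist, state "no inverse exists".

Extended Euclidean algorithm:
146900 = 3*47261 + 5117
47261 = 9*5117 + 1208
5117 = 4*1208 + 285
1208 = 4*285 + 68
285 = 4*68 + 13
68 = 5*13 + 3
13 = 4*3 + 1
3 = 3*1 + 0
gcd = 1, so the inverse exists. Back-substitute:
1 = 13 − 4·3
1 = −4·68 + 21·13
1 = 21·285 − 88·68
1 = −88·1208 + 373·285
1 = 373·5117 − 1580·1208
1 = −1580·47261 + 14593·5117
1 = 14593·146900 − 45359·47261
Thus 47261·(-45359) ≡ 1 (mod 146900); reducing, -45359 mod 146900 = 101541.

101541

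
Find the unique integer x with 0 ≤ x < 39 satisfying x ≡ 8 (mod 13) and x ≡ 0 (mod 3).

Write x = 8 + 13·k. Then 13·k ≡ 0 − 8 ≡ 1 (mod 3).
Need 13⁻¹ mod 3. Extended Euclid on (3, 1):
3 = 3×1 + 0
13⁻¹ ≡ 1 (mod 3), so k ≡ 1·1 ≡ 1 (mod 3).
x = 8 + 13·1 = 21.

21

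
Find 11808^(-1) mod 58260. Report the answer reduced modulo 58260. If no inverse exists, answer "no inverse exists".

no inverse exists

Euclidean algorithm on 58260, 11808:
58260 = 4·11808 + 11028
11808 = 1·11028 + 780
11028 = 14·780 + 108
780 = 7·108 + 24
108 = 4·24 + 12
24 = 2·12 + 0
Since gcd = 12 > 1, 11808 is not a unit mod 58260.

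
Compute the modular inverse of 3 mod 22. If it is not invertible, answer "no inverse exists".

15

Apply the Euclidean algorithm to 22 and 3:
22 = 7*3 + 1
3 = 3*1 + 0
Since gcd(3, 22) = 1, back-substitute to write 1 as a combination:
1 = 22 − 7·3
Hence 3⁻¹ ≡ -7 ≡ 15 (mod 22).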